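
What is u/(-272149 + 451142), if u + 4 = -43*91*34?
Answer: -133046/178993 ≈ -0.74330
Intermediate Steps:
u = -133046 (u = -4 - 43*91*34 = -4 - 3913*34 = -4 - 133042 = -133046)
u/(-272149 + 451142) = -133046/(-272149 + 451142) = -133046/178993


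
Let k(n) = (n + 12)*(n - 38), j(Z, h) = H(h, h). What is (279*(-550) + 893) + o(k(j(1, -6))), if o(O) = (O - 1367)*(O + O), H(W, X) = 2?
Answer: 1733411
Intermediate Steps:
j(Z, h) = 2
k(n) = (-38 + n)*(12 + n) (k(n) = (12 + n)*(-38 + n) = (-38 + n)*(12 + n))
o(O) = 2*O*(-1367 + O) (o(O) = (-1367 + O)*(2*O) = 2*O*(-1367 + O))
(279*(-550) + 893) + o(k(j(1, -6))) = (279*(-550) + 893) + 2*(-456 + 2² - 26*2)*(-1367 + (-456 + 2² - 26*2)) = (-153450 + 893) + 2*(-456 + 4 - 52)*(-1367 + (-456 + 4 - 52)) = -152557 + 2*(-504)*(-1367 - 504) = -152557 + 2*(-504)*(-1871) = -152557 + 1885968 = 1733411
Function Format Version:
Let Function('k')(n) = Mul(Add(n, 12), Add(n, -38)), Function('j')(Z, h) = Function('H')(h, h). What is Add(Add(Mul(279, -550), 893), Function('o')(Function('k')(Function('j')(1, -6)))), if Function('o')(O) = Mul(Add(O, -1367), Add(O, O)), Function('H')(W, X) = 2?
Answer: 1733411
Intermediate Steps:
Function('j')(Z, h) = 2
Function('k')(n) = Mul(Add(-38, n), Add(12, n)) (Function('k')(n) = Mul(Add(12, n), Add(-38, n)) = Mul(Add(-38, n), Add(12, n)))
Function('o')(O) = Mul(2, O, Add(-1367, O)) (Function('o')(O) = Mul(Add(-1367, O), Mul(2, O)) = Mul(2, O, Add(-1367, O)))
Add(Add(Mul(279, -550), 893), Function('o')(Function('k')(Function('j')(1, -6)))) = Add(Add(Mul(279, -550), 893), Mul(2, Add(-456, Pow(2, 2), Mul(-26, 2)), Add(-1367, Add(-456, Pow(2, 2), Mul(-26, 2))))) = Add(Add(-153450, 893), Mul(2, Add(-456, 4, -52), Add(-1367, Add(-456, 4, -52)))) = Add(-152557, Mul(2, -504, Add(-1367, -504))) = Add(-152557, Mul(2, -504, -1871)) = Add(-152557, 1885968) = 1733411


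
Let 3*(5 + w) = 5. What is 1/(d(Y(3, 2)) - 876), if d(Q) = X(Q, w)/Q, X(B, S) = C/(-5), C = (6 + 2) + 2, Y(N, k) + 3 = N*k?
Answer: -3/2630 ≈ -0.0011407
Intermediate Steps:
Y(N, k) = -3 + N*k
C = 10 (C = 8 + 2 = 10)
w = -10/3 (w = -5 + (1/3)*5 = -5 + 5/3 = -10/3 ≈ -3.3333)
X(B, S) = -2 (X(B, S) = 10/(-5) = 10*(-1/5) = -2)
d(Q) = -2/Q
1/(d(Y(3, 2)) - 876) = 1/(-2/(-3 + 3*2) - 876) = 1/(-2/(-3 + 6) - 876) = 1/(-2/3 - 876) = 1/(-2630/3) = -3/2630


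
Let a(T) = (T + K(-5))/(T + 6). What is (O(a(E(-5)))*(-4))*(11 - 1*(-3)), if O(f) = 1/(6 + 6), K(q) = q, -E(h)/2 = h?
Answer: -14/3 ≈ -4.6667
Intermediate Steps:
E(h) = -2*h
a(T) = (-5 + T)/(6 + T) (a(T) = (T - 5)/(T + 6) = (-5 + T)/(6 + T))
O(f) = 1/12
(O(a(E(-5)))*(-4))*(11 - 1*(-3)) = ((1/12)*(-4))*(11 - 1*(-3)) = -(11 + 3)/3 = -⅓*14 = -14/3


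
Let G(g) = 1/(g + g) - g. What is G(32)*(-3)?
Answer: 6141/64 ≈ 95.953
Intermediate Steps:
G(g) = 1/(2*g) - g
G(32)*(-3) = ((½)/32 - 1*32)*(-3) = ((½)*(1/32) - 32)*(-3) = (1/64 - 32)*(-3) = -2047/64*(-3) = 6141/64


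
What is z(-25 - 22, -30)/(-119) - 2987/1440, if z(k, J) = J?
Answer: -312253/171360 ≈ -1.8222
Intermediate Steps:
z(-25 - 22, -30)/(-119) - 2987/1440 = -30/(-119) - 2987/1440 = -30*(-1/119) - 2987*1/1440 = 30/119 - 2987/1440 = -312253/171360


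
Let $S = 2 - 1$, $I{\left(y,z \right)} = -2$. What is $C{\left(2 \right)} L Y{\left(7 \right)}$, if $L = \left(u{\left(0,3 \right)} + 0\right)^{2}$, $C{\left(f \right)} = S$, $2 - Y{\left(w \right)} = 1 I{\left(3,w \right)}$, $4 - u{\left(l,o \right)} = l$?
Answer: $64$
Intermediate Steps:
$u{\left(l,o \right)} = 4 - l$
$S = 1$ ($S = 2 - 1 = 1$)
$Y{\left(w \right)} = 4$ ($Y{\left(w \right)} = 2 - 1 \left(-2\right) = 2 - -2 = 2 + 2 = 4$)
$C{\left(f \right)} = 1$
$L = 16$ ($L = \left(\left(4 - 0\right) + 0\right)^{2} = \left(\left(4 + 0\right) + 0\right)^{2} = \left(4 + 0\right)^{2} = 4^{2} = 16$)
$C{\left(2 \right)} L Y{\left(7 \right)} = 1 \cdot 16 \cdot 4 = 16 \cdot 4 = 64$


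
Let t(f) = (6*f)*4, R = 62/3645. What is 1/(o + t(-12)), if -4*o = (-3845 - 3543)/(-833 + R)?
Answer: -3036223/881164539 ≈ -0.0034457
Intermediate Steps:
R = 62/3645 (R = 62*(1/3645) = 62/3645 ≈ 0.017010)
o = -6732315/3036223 (o = -(-3845 - 3543)/(4*(-833 + 62/3645)) = -(-1847)/(-3036223/3645) = -(-1847)*(-3645)/3036223 = -¼*26929260/3036223 = -6732315/3036223 ≈ -2.2173)
t(f) = 24*f
1/(o + t(-12)) = 1/(-6732315/3036223 + 24*(-12)) = 1/(-6732315/3036223 - 288) = 1/(-881164539/3036223) = -3036223/881164539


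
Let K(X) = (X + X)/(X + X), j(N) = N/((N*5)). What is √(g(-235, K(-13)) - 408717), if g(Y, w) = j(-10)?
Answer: 8*I*√159655/5 ≈ 639.31*I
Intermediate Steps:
j(N) = ⅕ (j(N) = N/((5*N)) = N*(1/(5*N)) = ⅕)
K(X) = 1 (K(X) = (2*X)/((2*X)) = (2*X)*(1/(2*X)) = 1)
g(Y, w) = ⅕
√(g(-235, K(-13)) - 408717) = √(⅕ - 408717) = √(-2043584/5) = 8*I*√159655/5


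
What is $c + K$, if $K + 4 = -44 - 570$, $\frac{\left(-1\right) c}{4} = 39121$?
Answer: $-157102$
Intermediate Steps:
$c = -156484$ ($c = \left(-4\right) 39121 = -156484$)
$K = -618$ ($K = -4 - 614 = -618$)
$c + K = -156484 - 618 = -157102$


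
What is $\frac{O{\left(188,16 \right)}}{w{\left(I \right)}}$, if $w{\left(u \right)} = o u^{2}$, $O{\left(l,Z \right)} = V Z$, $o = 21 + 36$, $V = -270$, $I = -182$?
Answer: $- \frac{360}{157339} \approx -0.0022881$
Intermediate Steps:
$o = 57$
$O{\left(l,Z \right)} = - 270 Z$
$w{\left(u \right)} = 57 u^{2}$
$\frac{O{\left(188,16 \right)}}{w{\left(I \right)}} = \frac{\left(-270\right) 16}{57 \left(-182\right)^{2}} = - \frac{4320}{57 \cdot 33124} = - \frac{4320}{1888068} = \left(-4320\right) \frac{1}{1888068} = - \frac{360}{157339}$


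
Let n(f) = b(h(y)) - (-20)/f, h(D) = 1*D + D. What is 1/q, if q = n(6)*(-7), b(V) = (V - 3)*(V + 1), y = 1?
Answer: -3/7 ≈ -0.42857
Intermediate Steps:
h(D) = 2*D (h(D) = D + D = 2*D)
b(V) = (1 + V)*(-3 + V) (b(V) = (-3 + V)*(1 + V) = (1 + V)*(-3 + V))
n(f) = -3 + 20/f (n(f) = (-3 + (2*1)² - 4) - (-20)/f = (-3 + 2² - 2*2) + 20/f = (-3 + 4 - 4) + 20/f = -3 + 20/f)
q = -7/3 (q = (-3 + 20/6)*(-7) = (-3 + 20*(⅙))*(-7) = (-3 + 10/3)*(-7) = (⅓)*(-7) = -7/3 ≈ -2.3333)
1/q = 1/(-7/3) = -3/7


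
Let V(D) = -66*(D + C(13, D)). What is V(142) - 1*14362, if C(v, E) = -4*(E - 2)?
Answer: 13226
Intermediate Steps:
C(v, E) = 8 - 4*E (C(v, E) = -4*(-2 + E) = 8 - 4*E)
V(D) = -528 + 198*D (V(D) = -66*(D + (8 - 4*D)) = -66*(8 - 3*D) = -528 + 198*D)
V(142) - 1*14362 = (-528 + 198*142) - 1*14362 = (-528 + 28116) - 14362 = 27588 - 14362 = 13226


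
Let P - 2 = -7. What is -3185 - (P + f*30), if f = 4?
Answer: -3300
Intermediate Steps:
P = -5 (P = 2 - 7 = -5)
-3185 - (P + f*30) = -3185 - (-5 + 4*30) = -3185 - (-5 + 120) = -3185 - 1*115 = -3185 - 115 = -3300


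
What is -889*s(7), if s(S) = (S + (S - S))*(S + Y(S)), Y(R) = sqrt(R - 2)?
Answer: -43561 - 6223*sqrt(5) ≈ -57476.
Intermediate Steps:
Y(R) = sqrt(-2 + R)
s(S) = S*(S + sqrt(-2 + S)) (s(S) = (S + (S - S))*(S + sqrt(-2 + S)) = (S + 0)*(S + sqrt(-2 + S)) = S*(S + sqrt(-2 + S)))
-889*s(7) = -6223*(7 + sqrt(-2 + 7)) = -6223*(7 + sqrt(5)) = -889*(49 + 7*sqrt(5)) = -43561 - 6223*sqrt(5)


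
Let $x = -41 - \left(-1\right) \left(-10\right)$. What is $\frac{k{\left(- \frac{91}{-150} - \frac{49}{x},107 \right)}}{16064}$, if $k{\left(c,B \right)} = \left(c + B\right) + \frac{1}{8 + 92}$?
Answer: $\frac{110749}{16385280} \approx 0.0067591$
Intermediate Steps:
$x = -51$ ($x = -41 - 10 = -51$)
$k{\left(c,B \right)} = \frac{1}{100} + B + c$ ($k{\left(c,B \right)} = \left(B + c\right) + \frac{1}{100} = \frac{1}{100} + B + c$)
$\frac{k{\left(- \frac{91}{-150} - \frac{49}{x},107 \right)}}{16064} = \frac{\frac{1}{100} + 107 - \left(- \frac{91}{150} - \frac{49}{51}\right)}{16064} = \left(\frac{1}{100} + 107 - - \frac{3997}{2550}\right) \frac{1}{16064} = \left(\frac{1}{100} + 107 + \left(\frac{91}{150} + \frac{49}{51}\right)\right) \frac{1}{16064} = \left(\frac{1}{100} + 107 + \frac{3997}{2550}\right) \frac{1}{16064} = \frac{110749}{1020} \cdot \frac{1}{16064} = \frac{110749}{16385280}$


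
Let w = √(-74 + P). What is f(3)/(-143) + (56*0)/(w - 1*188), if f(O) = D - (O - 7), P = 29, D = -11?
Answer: 7/143 ≈ 0.048951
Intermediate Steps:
w = 3*I*√5 (w = √(-74 + 29) = √(-45) = 3*I*√5 ≈ 6.7082*I)
f(O) = -4 - O (f(O) = -11 - (O - 7) = -11 - (-7 + O) = -11 + (7 - O) = -4 - O)
f(3)/(-143) + (56*0)/(w - 1*188) = (-4 - 1*3)/(-143) + (56*0)/(3*I*√5 - 1*188) = (-4 - 3)*(-1/143) + 0/(3*I*√5 - 188) = -7*(-1/143) + 0/(-188 + 3*I*√5) = 7/143 + 0 = 7/143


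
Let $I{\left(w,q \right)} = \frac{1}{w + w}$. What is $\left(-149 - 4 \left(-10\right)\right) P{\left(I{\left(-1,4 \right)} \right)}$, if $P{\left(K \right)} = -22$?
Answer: $2398$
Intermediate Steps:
$I{\left(w,q \right)} = \frac{1}{2 w}$
$\left(-149 - 4 \left(-10\right)\right) P{\left(I{\left(-1,4 \right)} \right)} = \left(-149 - 4 \left(-10\right)\right) \left(-22\right) = \left(-149 - -40\right) \left(-22\right) = \left(-149 + 40\right) \left(-22\right) = \left(-109\right) \left(-22\right) = 2398$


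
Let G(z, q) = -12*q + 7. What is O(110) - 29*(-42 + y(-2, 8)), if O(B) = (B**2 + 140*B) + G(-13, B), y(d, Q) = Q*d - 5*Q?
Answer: 29029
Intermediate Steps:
G(z, q) = 7 - 12*q
y(d, Q) = -5*Q + Q*d
O(B) = 7 + B**2 + 128*B (O(B) = (B**2 + 140*B) + (7 - 12*B) = 7 + B**2 + 128*B)
O(110) - 29*(-42 + y(-2, 8)) = (7 + 110**2 + 128*110) - 29*(-42 + 8*(-5 - 2)) = (7 + 12100 + 14080) - 29*(-42 + 8*(-7)) = 26187 - 29*(-42 - 56) = 26187 - 29*(-98) = 26187 - 1*(-2842) = 26187 + 2842 = 29029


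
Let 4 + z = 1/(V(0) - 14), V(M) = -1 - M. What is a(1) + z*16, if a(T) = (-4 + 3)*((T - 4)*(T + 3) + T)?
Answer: -811/15 ≈ -54.067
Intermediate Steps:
a(T) = -T - (-4 + T)*(3 + T) (a(T) = -((-4 + T)*(3 + T) + T) = -(T + (-4 + T)*(3 + T)) = -T - (-4 + T)*(3 + T))
z = -61/15 (z = -4 + 1/((-1 - 1*0) - 14) = -4 + 1/((-1 + 0) - 14) = -4 + 1/(-1 - 14) = -4 + 1/(-15) = -4 - 1/15 = -61/15 ≈ -4.0667)
a(1) + z*16 = (12 - 1*1**2) - 61/15*16 = (12 - 1*1) - 976/15 = (12 - 1) - 976/15 = 11 - 976/15 = -811/15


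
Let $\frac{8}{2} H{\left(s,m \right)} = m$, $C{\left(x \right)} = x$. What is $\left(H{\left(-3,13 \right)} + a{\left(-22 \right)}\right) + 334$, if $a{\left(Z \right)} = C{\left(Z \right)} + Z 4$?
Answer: $\frac{909}{4} \approx 227.25$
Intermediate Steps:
$H{\left(s,m \right)} = \frac{m}{4}$
$a{\left(Z \right)} = 5 Z$ ($a{\left(Z \right)} = Z + Z 4 = Z + 4 Z = 5 Z$)
$\left(H{\left(-3,13 \right)} + a{\left(-22 \right)}\right) + 334 = \left(\frac{1}{4} \cdot 13 + 5 \left(-22\right)\right) + 334 = \left(\frac{13}{4} - 110\right) + 334 = - \frac{427}{4} + 334 = \frac{909}{4}$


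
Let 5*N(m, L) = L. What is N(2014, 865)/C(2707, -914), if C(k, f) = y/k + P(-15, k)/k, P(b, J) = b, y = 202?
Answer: 468311/187 ≈ 2504.3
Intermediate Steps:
N(m, L) = L/5
C(k, f) = 187/k (C(k, f) = 202/k - 15/k = 187/k)
N(2014, 865)/C(2707, -914) = ((⅕)*865)/((187/2707)) = 173/((187*(1/2707))) = 173/(187/2707) = 173*(2707/187) = 468311/187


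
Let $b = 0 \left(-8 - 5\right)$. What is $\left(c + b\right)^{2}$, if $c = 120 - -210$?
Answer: $108900$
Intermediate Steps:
$c = 330$ ($c = 120 + 210 = 330$)
$b = 0$ ($b = 0 \left(-13\right) = 0$)
$\left(c + b\right)^{2} = \left(330 + 0\right)^{2} = 330^{2} = 108900$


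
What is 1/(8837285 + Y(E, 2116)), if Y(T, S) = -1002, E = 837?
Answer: 1/8836283 ≈ 1.1317e-7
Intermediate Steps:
1/(8837285 + Y(E, 2116)) = 1/(8837285 - 1002) = 1/8836283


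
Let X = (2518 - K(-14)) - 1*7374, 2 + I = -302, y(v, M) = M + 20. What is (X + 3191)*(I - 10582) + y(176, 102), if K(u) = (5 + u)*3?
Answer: 17831390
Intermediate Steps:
y(v, M) = 20 + M
K(u) = 15 + 3*u
I = -304 (I = -2 - 302 = -304)
X = -4829 (X = (2518 - (15 + 3*(-14))) - 1*7374 = (2518 - (15 - 42)) - 7374 = (2518 - 1*(-27)) - 7374 = (2518 + 27) - 7374 = 2545 - 7374 = -4829)
(X + 3191)*(I - 10582) + y(176, 102) = (-4829 + 3191)*(-304 - 10582) + (20 + 102) = -1638*(-10886) + 122 = 17831268 + 122 = 17831390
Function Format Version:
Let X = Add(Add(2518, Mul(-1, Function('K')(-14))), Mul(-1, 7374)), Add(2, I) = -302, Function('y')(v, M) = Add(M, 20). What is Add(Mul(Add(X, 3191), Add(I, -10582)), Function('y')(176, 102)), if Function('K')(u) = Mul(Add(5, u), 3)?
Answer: 17831390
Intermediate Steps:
Function('y')(v, M) = Add(20, M)
Function('K')(u) = Add(15, Mul(3, u))
I = -304 (I = Add(-2, -302) = -304)
X = -4829 (X = Add(Add(2518, Mul(-1, Add(15, Mul(3, -14)))), Mul(-1, 7374)) = Add(Add(2518, Mul(-1, Add(15, -42))), -7374) = Add(Add(2518, Mul(-1, -27)), -7374) = Add(Add(2518, 27), -7374) = Add(2545, -7374) = -4829)
Add(Mul(Add(X, 3191), Add(I, -10582)), Function('y')(176, 102)) = Add(Mul(Add(-4829, 3191), Add(-304, -10582)), Add(20, 102)) = Add(Mul(-1638, -10886), 122) = Add(17831268, 122) = 17831390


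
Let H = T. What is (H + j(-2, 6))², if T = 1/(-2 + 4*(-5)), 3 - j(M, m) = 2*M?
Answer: 23409/484 ≈ 48.366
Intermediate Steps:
j(M, m) = 3 - 2*M
T = -1/22 (T = 1/(-2 - 20) = 1/(-22) = -1/22 ≈ -0.045455)
H = -1/22 ≈ -0.045455
(H + j(-2, 6))² = (-1/22 + (3 - 2*(-2)))² = (-1/22 + (3 + 4))² = (-1/22 + 7)² = (153/22)² = 23409/484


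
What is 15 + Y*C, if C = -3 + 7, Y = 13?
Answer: 67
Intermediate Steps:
C = 4
15 + Y*C = 15 + 13*4 = 15 + 52 = 67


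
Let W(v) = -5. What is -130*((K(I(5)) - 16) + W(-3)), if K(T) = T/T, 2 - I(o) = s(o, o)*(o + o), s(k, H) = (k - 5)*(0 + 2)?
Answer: 2600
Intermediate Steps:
s(k, H) = -10 + 2*k (s(k, H) = (-5 + k)*2 = -10 + 2*k)
I(o) = 2 - 2*o*(-10 + 2*o) (I(o) = 2 - (-10 + 2*o)*(o + o) = 2 - (-10 + 2*o)*2*o = 2 - 2*o*(-10 + 2*o))
K(T) = 1
-130*((K(I(5)) - 16) + W(-3)) = -130*((1 - 16) - 5) = -130*(-15 - 5) = -130*(-20) = 2600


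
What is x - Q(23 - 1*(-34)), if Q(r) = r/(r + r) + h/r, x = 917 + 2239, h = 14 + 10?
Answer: 119893/38 ≈ 3155.1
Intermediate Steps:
h = 24
x = 3156
Q(r) = 1/2 + 24/r (Q(r) = r/(r + r) + 24/r = r/((2*r)) + 24/r = r*(1/(2*r)) + 24/r = 1/2 + 24/r)
x - Q(23 - 1*(-34)) = 3156 - (48 + (23 - 1*(-34)))/(2*(23 - 1*(-34))) = 3156 - (48 + (23 + 34))/(2*(23 + 34)) = 3156 - (48 + 57)/(2*57) = 3156 - 105/(2*57) = 3156 - 1*35/38 = 3156 - 35/38 = 119893/38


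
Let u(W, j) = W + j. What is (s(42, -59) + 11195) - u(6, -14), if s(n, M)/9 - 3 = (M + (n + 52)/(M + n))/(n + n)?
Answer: 5342189/476 ≈ 11223.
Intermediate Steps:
s(n, M) = 27 + 9*(M + (52 + n)/(M + n))/(2*n) (s(n, M) = 27 + 9*((M + (n + 52)/(M + n))/(n + n)) = 27 + 9*((M + (52 + n)/(M + n))/((2*n))) = 27 + 9*((M + (52 + n)/(M + n))*(1/(2*n))) = 27 + 9*((M + (52 + n)/(M + n))/(2*n)) = 27 + 9*(M + (52 + n)/(M + n))/(2*n))
(s(42, -59) + 11195) - u(6, -14) = ((9/2)*(52 + 42 + (-59)² + 6*42² + 7*(-59)*42)/(42*(-59 + 42)) + 11195) - (6 - 14) = ((9/2)*(1/42)*(52 + 42 + 3481 + 6*1764 - 17346)/(-17) + 11195) - 1*(-8) = ((9/2)*(1/42)*(-1/17)*(52 + 42 + 3481 + 10584 - 17346) + 11195) + 8 = ((9/2)*(1/42)*(-1/17)*(-3187) + 11195) + 8 = (9561/476 + 11195) + 8 = 5338381/476 + 8 = 5342189/476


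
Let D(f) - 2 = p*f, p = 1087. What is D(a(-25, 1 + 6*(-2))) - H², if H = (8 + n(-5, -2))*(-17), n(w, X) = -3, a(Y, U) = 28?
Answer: 23213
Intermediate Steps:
H = -85 (H = (8 - 3)*(-17) = 5*(-17) = -85)
D(f) = 2 + 1087*f
D(a(-25, 1 + 6*(-2))) - H² = (2 + 1087*28) - 1*(-85)² = (2 + 30436) - 1*7225 = 30438 - 7225 = 23213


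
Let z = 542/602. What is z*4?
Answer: 1084/301 ≈ 3.6013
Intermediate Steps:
z = 271/301 (z = 542*(1/602) = 271/301 ≈ 0.90033)
z*4 = (271/301)*4 = 1084/301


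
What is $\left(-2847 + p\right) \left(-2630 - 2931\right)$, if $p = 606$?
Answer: $12462201$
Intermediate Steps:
$\left(-2847 + p\right) \left(-2630 - 2931\right) = \left(-2847 + 606\right) \left(-2630 - 2931\right) = \left(-2241\right) \left(-5561\right) = 12462201$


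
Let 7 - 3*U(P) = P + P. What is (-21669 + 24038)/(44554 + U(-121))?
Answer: 2369/44637 ≈ 0.053073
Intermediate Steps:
U(P) = 7/3 - 2*P/3 (U(P) = 7/3 - (P + P)/3 = 7/3 - 2*P/3)
(-21669 + 24038)/(44554 + U(-121)) = (-21669 + 24038)/(44554 + (7/3 - ⅔*(-121))) = 2369/(44554 + (7/3 + 242/3)) = 2369/(44554 + 83) = 2369/44637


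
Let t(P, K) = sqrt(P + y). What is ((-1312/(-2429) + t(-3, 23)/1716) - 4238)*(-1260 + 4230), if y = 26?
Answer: -30569586300/2429 + 45*sqrt(23)/26 ≈ -1.2585e+7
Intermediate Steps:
t(P, K) = sqrt(26 + P) (t(P, K) = sqrt(P + 26) = sqrt(26 + P))
((-1312/(-2429) + t(-3, 23)/1716) - 4238)*(-1260 + 4230) = ((-1312/(-2429) + sqrt(26 - 3)/1716) - 4238)*(-1260 + 4230) = ((-1312*(-1/2429) + sqrt(23)*(1/1716)) - 4238)*2970 = ((1312/2429 + sqrt(23)/1716) - 4238)*2970 = (-10292790/2429 + sqrt(23)/1716)*2970 = -30569586300/2429 + 45*sqrt(23)/26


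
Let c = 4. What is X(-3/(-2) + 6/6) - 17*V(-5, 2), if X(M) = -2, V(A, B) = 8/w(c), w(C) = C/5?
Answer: -172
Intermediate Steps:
w(C) = C/5 (w(C) = C*(1/5) = C/5)
V(A, B) = 10 (V(A, B) = 8/(((1/5)*4)) = 8/(4/5) = 8*(5/4) = 10)
X(-3/(-2) + 6/6) - 17*V(-5, 2) = -2 - 17*10 = -2 - 170 = -172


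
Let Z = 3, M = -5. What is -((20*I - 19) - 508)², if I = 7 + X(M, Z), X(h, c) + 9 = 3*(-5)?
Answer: -751689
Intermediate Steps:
X(h, c) = -24 (X(h, c) = -9 + 3*(-5) = -9 - 15 = -24)
I = -17 (I = 7 - 24 = -17)
-((20*I - 19) - 508)² = -((20*(-17) - 19) - 508)² = -((-340 - 19) - 508)² = -(-359 - 508)² = -1*(-867)² = -1*751689 = -751689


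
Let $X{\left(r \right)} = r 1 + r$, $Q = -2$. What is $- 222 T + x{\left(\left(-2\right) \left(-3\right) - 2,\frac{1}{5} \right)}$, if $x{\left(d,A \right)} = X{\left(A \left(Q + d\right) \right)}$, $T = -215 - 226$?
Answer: $\frac{489514}{5} \approx 97903.0$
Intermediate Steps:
$T = -441$
$X{\left(r \right)} = 2 r$ ($X{\left(r \right)} = r + r = 2 r$)
$x{\left(d,A \right)} = 2 A \left(-2 + d\right)$
$- 222 T + x{\left(\left(-2\right) \left(-3\right) - 2,\frac{1}{5} \right)} = \left(-222\right) \left(-441\right) + \frac{2 \left(-2 - -4\right)}{5} = 97902 + 2 \cdot \frac{1}{5} \left(-2 + \left(6 - 2\right)\right) = 97902 + 2 \cdot \frac{1}{5} \left(-2 + 4\right) = 97902 + 2 \cdot \frac{1}{5} \cdot 2 = 97902 + \frac{4}{5} = \frac{489514}{5}$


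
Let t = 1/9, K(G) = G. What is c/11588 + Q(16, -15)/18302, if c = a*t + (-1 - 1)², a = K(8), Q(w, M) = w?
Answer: 309245/238594023 ≈ 0.0012961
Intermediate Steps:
a = 8
t = ⅑ ≈ 0.11111
c = 44/9 (c = 8*(⅑) + (-1 - 1)² = 8/9 + (-2)² = 8/9 + 4 = 44/9 ≈ 4.8889)
c/11588 + Q(16, -15)/18302 = (44/9)/11588 + 16/18302 = (44/9)*(1/11588) + 16*(1/18302) = 11/26073 + 8/9151 = 309245/238594023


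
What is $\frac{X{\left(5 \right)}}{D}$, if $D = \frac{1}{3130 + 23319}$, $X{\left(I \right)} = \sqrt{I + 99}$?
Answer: $52898 \sqrt{26} \approx 2.6973 \cdot 10^{5}$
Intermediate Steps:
$X{\left(I \right)} = \sqrt{99 + I}$
$D = \frac{1}{26449} \approx 3.7809 \cdot 10^{-5}$
$\frac{X{\left(5 \right)}}{D} = \sqrt{99 + 5} \frac{1}{\frac{1}{26449}} = \sqrt{104} \cdot 26449 = 2 \sqrt{26} \cdot 26449 = 52898 \sqrt{26}$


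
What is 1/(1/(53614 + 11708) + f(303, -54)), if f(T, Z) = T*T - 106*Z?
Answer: 65322/6371050627 ≈ 1.0253e-5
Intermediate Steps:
f(T, Z) = T**2 - 106*Z
1/(1/(53614 + 11708) + f(303, -54)) = 1/(1/(53614 + 11708) + (303**2 - 106*(-54))) = 1/(1/65322 + (91809 + 5724)) = 1/(1/65322 + 97533) = 1/(6371050627/65322) = 65322/6371050627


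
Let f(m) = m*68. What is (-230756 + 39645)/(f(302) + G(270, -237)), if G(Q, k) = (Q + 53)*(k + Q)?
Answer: -191111/31195 ≈ -6.1263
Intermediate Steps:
G(Q, k) = (53 + Q)*(Q + k)
f(m) = 68*m
(-230756 + 39645)/(f(302) + G(270, -237)) = (-230756 + 39645)/(68*302 + (270² + 53*270 + 53*(-237) + 270*(-237))) = -191111/(20536 + (72900 + 14310 - 12561 - 63990)) = -191111/(20536 + 10659) = -191111/31195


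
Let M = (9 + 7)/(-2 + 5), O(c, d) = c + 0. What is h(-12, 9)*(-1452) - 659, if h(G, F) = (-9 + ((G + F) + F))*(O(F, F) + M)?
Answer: 61777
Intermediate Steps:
O(c, d) = c
M = 16/3 ≈ 5.3333
h(G, F) = (16/3 + F)*(-9 + G + 2*F) (h(G, F) = (-9 + ((G + F) + F))*(F + 16/3) = (-9 + ((F + G) + F))*(16/3 + F) = (-9 + (G + 2*F))*(16/3 + F) = (-9 + G + 2*F)*(16/3 + F) = (16/3 + F)*(-9 + G + 2*F))
h(-12, 9)*(-1452) - 659 = (-48 + 2*9**2 + (5/3)*9 + (16/3)*(-12) + 9*(-12))*(-1452) - 659 = (-48 + 2*81 + 15 - 64 - 108)*(-1452) - 659 = (-48 + 162 + 15 - 64 - 108)*(-1452) - 659 = -43*(-1452) - 659 = 62436 - 659 = 61777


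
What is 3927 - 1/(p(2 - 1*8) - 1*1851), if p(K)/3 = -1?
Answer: 7280659/1854 ≈ 3927.0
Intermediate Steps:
p(K) = -3 (p(K) = 3*(-1) = -3)
3927 - 1/(p(2 - 1*8) - 1*1851) = 3927 - 1/(-3 - 1*1851) = 3927 - 1/(-3 - 1851) = 3927 - 1/(-1854) = 3927 - 1*(-1/1854) = 3927 + 1/1854 = 7280659/1854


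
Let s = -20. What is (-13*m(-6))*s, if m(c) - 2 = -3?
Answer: -260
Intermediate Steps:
m(c) = -1 (m(c) = 2 - 3 = -1)
(-13*m(-6))*s = -13*(-1)*(-20) = 13*(-20) = -260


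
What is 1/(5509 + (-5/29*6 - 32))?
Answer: 29/158803 ≈ 0.00018262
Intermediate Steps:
1/(5509 + (-5/29*6 - 32)) = 1/(5509 + (-30/29 - 32)) = 1/(5509 - 958/29) = 1/(158803/29) = 29/158803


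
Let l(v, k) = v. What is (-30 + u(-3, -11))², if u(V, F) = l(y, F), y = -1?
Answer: 961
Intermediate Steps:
u(V, F) = -1
(-30 + u(-3, -11))² = (-30 - 1)² = (-31)² = 961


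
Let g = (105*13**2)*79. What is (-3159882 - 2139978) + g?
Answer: -3898005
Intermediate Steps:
g = 1401855 (g = (105*169)*79 = 17745*79 = 1401855)
(-3159882 - 2139978) + g = (-3159882 - 2139978) + 1401855 = -5299860 + 1401855 = -3898005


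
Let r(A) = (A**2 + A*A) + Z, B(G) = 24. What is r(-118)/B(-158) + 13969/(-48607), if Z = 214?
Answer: 227279063/194428 ≈ 1169.0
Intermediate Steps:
r(A) = 214 + 2*A**2 (r(A) = (A**2 + A*A) + 214 = (A**2 + A**2) + 214 = 2*A**2 + 214 = 214 + 2*A**2)
r(-118)/B(-158) + 13969/(-48607) = (214 + 2*(-118)**2)/24 + 13969/(-48607) = (214 + 2*13924)*(1/24) + 13969*(-1/48607) = (214 + 27848)*(1/24) - 13969/48607 = 28062*(1/24) - 13969/48607 = 4677/4 - 13969/48607 = 227279063/194428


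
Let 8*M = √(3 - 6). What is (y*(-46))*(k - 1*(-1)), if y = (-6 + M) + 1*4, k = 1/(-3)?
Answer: 184/3 - 23*I*√3/6 ≈ 61.333 - 6.6395*I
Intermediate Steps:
k = -⅓ ≈ -0.33333
M = I*√3/8 (M = √(3 - 6)/8 = √(-3)/8 = (I*√3)/8 = I*√3/8 ≈ 0.21651*I)
y = -2 + I*√3/8 (y = (-6 + I*√3/8) + 1*4 = (-6 + I*√3/8) + 4 = -2 + I*√3/8 ≈ -2.0 + 0.21651*I)
(y*(-46))*(k - 1*(-1)) = ((-2 + I*√3/8)*(-46))*(-⅓ - 1*(-1)) = (92 - 23*I*√3/4)*(-⅓ + 1) = (92 - 23*I*√3/4)*(⅔) = 184/3 - 23*I*√3/6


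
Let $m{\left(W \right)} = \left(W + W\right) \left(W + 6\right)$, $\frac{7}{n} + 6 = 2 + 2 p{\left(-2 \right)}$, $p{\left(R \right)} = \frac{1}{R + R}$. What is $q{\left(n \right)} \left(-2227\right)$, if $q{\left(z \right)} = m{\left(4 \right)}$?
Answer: $-178160$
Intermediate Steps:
$p{\left(R \right)} = \frac{1}{2 R}$
$n = - \frac{14}{9}$ ($n = \frac{7}{-6 + \left(2 + 2 \frac{1}{2 \left(-2\right)}\right)} = \frac{7}{-6 + \left(2 + 2 \cdot \frac{1}{2} \left(- \frac{1}{2}\right)\right)} = \frac{7}{-6 + \left(2 + 2 \left(- \frac{1}{4}\right)\right)} = \frac{7}{-6 + \left(2 - \frac{1}{2}\right)} = \frac{7}{-6 + \frac{3}{2}} = \frac{7}{- \frac{9}{2}} = 7 \left(- \frac{2}{9}\right) = - \frac{14}{9} \approx -1.5556$)
$m{\left(W \right)} = 2 W \left(6 + W\right)$
$q{\left(z \right)} = 80$ ($q{\left(z \right)} = 2 \cdot 4 \left(6 + 4\right) = 2 \cdot 4 \cdot 10 = 80$)
$q{\left(n \right)} \left(-2227\right) = 80 \left(-2227\right) = -178160$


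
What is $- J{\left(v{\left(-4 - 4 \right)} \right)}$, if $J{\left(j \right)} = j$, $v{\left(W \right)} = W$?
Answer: $8$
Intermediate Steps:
$- J{\left(v{\left(-4 - 4 \right)} \right)} = - (-4 - 4) = \left(-1\right) \left(-8\right) = 8$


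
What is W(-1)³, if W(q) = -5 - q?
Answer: -64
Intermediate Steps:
W(-1)³ = (-5 - 1*(-1))³ = (-5 + 1)³ = (-4)³ = -64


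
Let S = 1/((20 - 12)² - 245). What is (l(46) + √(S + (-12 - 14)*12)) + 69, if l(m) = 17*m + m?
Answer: 897 + I*√10221613/181 ≈ 897.0 + 17.664*I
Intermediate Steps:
l(m) = 18*m
S = -1/181 (S = 1/(8² - 245) = 1/(64 - 245) = 1/(-181) = -1/181 ≈ -0.0055249)
(l(46) + √(S + (-12 - 14)*12)) + 69 = (18*46 + √(-1/181 + (-12 - 14)*12)) + 69 = (828 + √(-1/181 - 26*12)) + 69 = (828 + √(-1/181 - 312)) + 69 = (828 + √(-56473/181)) + 69 = (828 + I*√10221613/181) + 69 = 897 + I*√10221613/181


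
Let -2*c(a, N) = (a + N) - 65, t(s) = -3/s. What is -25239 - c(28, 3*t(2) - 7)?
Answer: -101053/4 ≈ -25263.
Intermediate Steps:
c(a, N) = 65/2 - N/2 - a/2 (c(a, N) = -((a + N) - 65)/2 = -((N + a) - 65)/2 = -(-65 + N + a)/2 = 65/2 - N/2 - a/2)
-25239 - c(28, 3*t(2) - 7) = -25239 - (65/2 - (3*(-3/2) - 7)/2 - ½*28) = -25239 - (65/2 - (3*(-3*½) - 7)/2 - 14) = -25239 - (65/2 - (3*(-3/2) - 7)/2 - 14) = -25239 - (65/2 - (-9/2 - 7)/2 - 14) = -25239 - (65/2 - ½*(-23/2) - 14) = -25239 - (65/2 + 23/4 - 14) = -25239 - 1*97/4 = -25239 - 97/4 = -101053/4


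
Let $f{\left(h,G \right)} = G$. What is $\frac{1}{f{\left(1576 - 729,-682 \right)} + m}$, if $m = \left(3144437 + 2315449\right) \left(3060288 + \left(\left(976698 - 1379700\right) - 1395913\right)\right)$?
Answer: $\frac{1}{6886952782796} \approx 1.452 \cdot 10^{-13}$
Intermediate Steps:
$m = 6886952783478$ ($m = 5459886 \left(3060288 - 1798915\right) = 5459886 \cdot 1261373 = 6886952783478$)
$\frac{1}{f{\left(1576 - 729,-682 \right)} + m} = \frac{1}{-682 + 6886952783478} = \frac{1}{6886952782796}$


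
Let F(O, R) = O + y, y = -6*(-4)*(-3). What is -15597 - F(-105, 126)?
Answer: -15420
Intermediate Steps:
y = -72 (y = 24*(-3) = -72)
F(O, R) = -72 + O (F(O, R) = O - 72 = -72 + O)
-15597 - F(-105, 126) = -15597 - (-72 - 105) = -15597 - 1*(-177) = -15597 + 177 = -15420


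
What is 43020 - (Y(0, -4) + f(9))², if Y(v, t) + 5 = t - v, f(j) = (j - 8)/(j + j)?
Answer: 13912559/324 ≈ 42940.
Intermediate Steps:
f(j) = (-8 + j)/(2*j) (f(j) = (-8 + j)/((2*j)) = (-8 + j)*(1/(2*j)) = (-8 + j)/(2*j))
Y(v, t) = -5 + t - v (Y(v, t) = -5 + (t - v) = -5 + t - v)
43020 - (Y(0, -4) + f(9))² = 43020 - ((-5 - 4 - 1*0) + (½)*(-8 + 9)/9)² = 43020 - ((-5 - 4 + 0) + (½)*(⅑)*1)² = 43020 - (-9 + 1/18)² = 43020 - (-161/18)² = 43020 - 1*25921/324 = 43020 - 25921/324 = 13912559/324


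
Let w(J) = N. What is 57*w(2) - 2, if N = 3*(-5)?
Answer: -857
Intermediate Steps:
N = -15
w(J) = -15
57*w(2) - 2 = 57*(-15) - 2 = -855 - 2 = -857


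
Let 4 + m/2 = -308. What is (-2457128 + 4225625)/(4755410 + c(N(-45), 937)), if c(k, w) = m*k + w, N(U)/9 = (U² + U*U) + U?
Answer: -589499/5911911 ≈ -0.099714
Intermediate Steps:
m = -624 (m = -8 + 2*(-308) = -8 - 616 = -624)
N(U) = 9*U + 18*U² (N(U) = 9*((U² + U*U) + U) = 9*((U² + U²) + U) = 9*(2*U² + U) = 9*(U + 2*U²) = 9*U + 18*U²)
c(k, w) = w - 624*k (c(k, w) = -624*k + w = w - 624*k)
(-2457128 + 4225625)/(4755410 + c(N(-45), 937)) = (-2457128 + 4225625)/(4755410 + (937 - 5616*(-45)*(1 + 2*(-45)))) = 1768497/(4755410 + (937 - 5616*(-45)*(1 - 90))) = 1768497/(4755410 + (937 - 5616*(-45)*(-89))) = 1768497/(4755410 + (937 - 624*36045)) = 1768497/(4755410 + (937 - 22492080)) = 1768497/(4755410 - 22491143) = 1768497/(-17735733) = 1768497*(-1/17735733) = -589499/5911911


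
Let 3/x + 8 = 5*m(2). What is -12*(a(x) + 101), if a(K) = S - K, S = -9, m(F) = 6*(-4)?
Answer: -35337/32 ≈ -1104.3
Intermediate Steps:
m(F) = -24
x = -3/128 (x = 3/(-8 + 5*(-24)) = 3/(-8 - 120) = 3/(-128) = 3*(-1/128) = -3/128 ≈ -0.023438)
a(K) = -9 - K
-12*(a(x) + 101) = -12*((-9 - 1*(-3/128)) + 101) = -12*((-9 + 3/128) + 101) = -12*(-1149/128 + 101) = -12*11779/128 = -35337/32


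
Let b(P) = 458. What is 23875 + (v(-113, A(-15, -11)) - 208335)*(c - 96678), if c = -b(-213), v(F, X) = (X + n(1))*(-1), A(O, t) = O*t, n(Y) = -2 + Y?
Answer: 20252782739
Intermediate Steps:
v(F, X) = 1 - X (v(F, X) = (X + (-2 + 1))*(-1) = (X - 1)*(-1) = (-1 + X)*(-1) = 1 - X)
c = -458 (c = -1*458 = -458)
23875 + (v(-113, A(-15, -11)) - 208335)*(c - 96678) = 23875 + ((1 - (-15)*(-11)) - 208335)*(-458 - 96678) = 23875 + ((1 - 1*165) - 208335)*(-97136) = 23875 + ((1 - 165) - 208335)*(-97136) = 23875 + (-164 - 208335)*(-97136) = 23875 - 208499*(-97136) = 23875 + 20252758864 = 20252782739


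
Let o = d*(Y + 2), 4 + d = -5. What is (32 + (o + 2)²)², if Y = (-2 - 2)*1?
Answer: 186624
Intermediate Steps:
Y = -4 (Y = -4*1 = -4)
d = -9 (d = -4 - 5 = -9)
o = 18 (o = -9*(-4 + 2) = -9*(-2) = 18)
(32 + (o + 2)²)² = (32 + (18 + 2)²)² = (32 + 20²)² = (32 + 400)² = 432² = 186624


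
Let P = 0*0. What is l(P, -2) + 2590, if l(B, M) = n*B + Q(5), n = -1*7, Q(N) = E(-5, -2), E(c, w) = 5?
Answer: 2595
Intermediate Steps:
P = 0
Q(N) = 5
n = -7
l(B, M) = 5 - 7*B (l(B, M) = -7*B + 5 = 5 - 7*B)
l(P, -2) + 2590 = (5 - 7*0) + 2590 = (5 + 0) + 2590 = 5 + 2590 = 2595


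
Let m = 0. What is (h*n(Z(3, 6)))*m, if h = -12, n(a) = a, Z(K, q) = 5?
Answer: 0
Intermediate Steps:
(h*n(Z(3, 6)))*m = -12*5*0 = -60*0 = 0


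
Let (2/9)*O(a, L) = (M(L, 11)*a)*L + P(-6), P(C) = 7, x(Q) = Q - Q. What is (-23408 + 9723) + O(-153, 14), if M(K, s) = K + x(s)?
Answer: -297199/2 ≈ -1.4860e+5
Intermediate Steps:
x(Q) = 0
M(K, s) = K (M(K, s) = K + 0 = K)
O(a, L) = 63/2 + 9*a*L**2/2 (O(a, L) = 9*((L*a)*L + 7)/2 = 9*(a*L**2 + 7)/2 = 9*(7 + a*L**2)/2 = 63/2 + 9*a*L**2/2)
(-23408 + 9723) + O(-153, 14) = (-23408 + 9723) + (63/2 + (9/2)*(-153)*14**2) = -13685 + (63/2 + (9/2)*(-153)*196) = -13685 + (63/2 - 134946) = -13685 - 269829/2 = -297199/2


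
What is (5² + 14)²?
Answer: 1521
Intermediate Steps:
(5² + 14)² = (25 + 14)² = 39² = 1521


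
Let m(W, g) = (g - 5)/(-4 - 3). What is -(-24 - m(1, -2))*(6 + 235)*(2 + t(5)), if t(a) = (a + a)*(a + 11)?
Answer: 976050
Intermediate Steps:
t(a) = 2*a*(11 + a) (t(a) = (2*a)*(11 + a) = 2*a*(11 + a))
m(W, g) = 5/7 - g/7 (m(W, g) = (-5 + g)/(-7) = (-5 + g)*(-1/7) = 5/7 - g/7)
-(-24 - m(1, -2))*(6 + 235)*(2 + t(5)) = -(-24 - (5/7 - 1/7*(-2)))*(6 + 235)*(2 + 2*5*(11 + 5)) = -(-24 - (5/7 + 2/7))*241*(2 + 2*5*16) = -(-24 - 1*1)*241*(2 + 160) = -(-24 - 1)*241*162 = -(-25)*39042 = -1*(-976050) = 976050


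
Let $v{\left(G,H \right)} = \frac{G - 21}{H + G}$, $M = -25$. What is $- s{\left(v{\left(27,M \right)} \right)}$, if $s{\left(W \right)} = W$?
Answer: $-3$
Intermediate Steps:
$v{\left(G,H \right)} = \frac{-21 + G}{G + H}$
$- s{\left(v{\left(27,M \right)} \right)} = - \frac{-21 + 27}{27 - 25} = - \frac{6}{2} = \left(-1\right) 3 = -3$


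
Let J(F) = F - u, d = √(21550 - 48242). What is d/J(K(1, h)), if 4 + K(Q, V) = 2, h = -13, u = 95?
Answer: -2*I*√6673/97 ≈ -1.6843*I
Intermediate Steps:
K(Q, V) = -2 (K(Q, V) = -4 + 2 = -2)
d = 2*I*√6673 (d = √(-26692) = 2*I*√6673 ≈ 163.38*I)
J(F) = -95 + F (J(F) = F - 1*95 = F - 95 = -95 + F)
d/J(K(1, h)) = (2*I*√6673)/(-95 - 2) = (2*I*√6673)/(-97) = (2*I*√6673)*(-1/97) = -2*I*√6673/97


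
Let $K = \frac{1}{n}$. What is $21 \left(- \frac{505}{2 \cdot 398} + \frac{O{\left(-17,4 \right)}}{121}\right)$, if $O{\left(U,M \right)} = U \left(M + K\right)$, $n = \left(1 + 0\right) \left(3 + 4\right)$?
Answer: $- \frac{2460489}{96316} \approx -25.546$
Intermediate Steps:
$n = 7$ ($n = 1 \cdot 7 = 7$)
$K = \frac{1}{7} \approx 0.14286$
$O{\left(U,M \right)} = U \left(\frac{1}{7} + M\right)$ ($O{\left(U,M \right)} = U \left(M + \frac{1}{7}\right) = U \left(\frac{1}{7} + M\right)$)
$21 \left(- \frac{505}{2 \cdot 398} + \frac{O{\left(-17,4 \right)}}{121}\right) = 21 \left(- \frac{505}{2 \cdot 398} + \frac{\left(-17\right) \left(\frac{1}{7} + 4\right)}{121}\right) = 21 \left(- \frac{505}{796} + \left(-17\right) \frac{29}{7} \cdot \frac{1}{121}\right) = 21 \left(\left(-505\right) \frac{1}{796} - \frac{493}{847}\right) = 21 \left(- \frac{505}{796} - \frac{493}{847}\right) = 21 \left(- \frac{820163}{674212}\right) = - \frac{2460489}{96316}$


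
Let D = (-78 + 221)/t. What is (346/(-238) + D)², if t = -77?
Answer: 155236/14161 ≈ 10.962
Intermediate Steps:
D = -13/7 (D = (-78 + 221)/(-77) = 143*(-1/77) = -13/7 ≈ -1.8571)
(346/(-238) + D)² = (346/(-238) - 13/7)² = (346*(-1/238) - 13/7)² = (-173/119 - 13/7)² = (-394/119)² = 155236/14161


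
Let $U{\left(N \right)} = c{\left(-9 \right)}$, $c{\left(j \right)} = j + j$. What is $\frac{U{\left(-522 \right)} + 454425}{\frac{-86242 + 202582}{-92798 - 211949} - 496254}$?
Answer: $- \frac{46159723343}{50410678026} \approx -0.91567$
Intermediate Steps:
$c{\left(j \right)} = 2 j$
$U{\left(N \right)} = -18$ ($U{\left(N \right)} = 2 \left(-9\right) = -18$)
$\frac{U{\left(-522 \right)} + 454425}{\frac{-86242 + 202582}{-92798 - 211949} - 496254} = \frac{-18 + 454425}{\frac{-86242 + 202582}{-92798 - 211949} - 496254} = \frac{454407}{\frac{116340}{-304747} - 496254} = \frac{454407}{116340 \left(- \frac{1}{304747}\right) - 496254} = \frac{454407}{- \frac{116340}{304747} - 496254} = \frac{454407}{- \frac{151232034078}{304747}} = 454407 \left(- \frac{304747}{151232034078}\right) = - \frac{46159723343}{50410678026}$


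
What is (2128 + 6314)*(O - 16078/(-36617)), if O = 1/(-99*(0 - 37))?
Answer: 7896664354/2129017 ≈ 3709.1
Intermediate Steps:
O = 1/3663 (O = 1/(-99*(-37)) = 1/3663 ≈ 0.00027300)
(2128 + 6314)*(O - 16078/(-36617)) = (2128 + 6314)*(1/3663 - 16078/(-36617)) = 8442*(1/3663 - 16078*(-1/36617)) = 8442*(1/3663 + 16078/36617) = 8442*(58930331/134128071) = 7896664354/2129017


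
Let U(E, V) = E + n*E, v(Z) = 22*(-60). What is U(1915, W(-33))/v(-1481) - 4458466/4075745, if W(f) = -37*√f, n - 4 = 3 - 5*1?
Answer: -1953355343/358665560 ≈ -5.4462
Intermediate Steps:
v(Z) = -1320
n = 2 (n = 4 + (3 - 5*1) = 4 + (3 - 5) = 4 - 2 = 2)
U(E, V) = 3*E (U(E, V) = E + 2*E = 3*E)
U(1915, W(-33))/v(-1481) - 4458466/4075745 = (3*1915)/(-1320) - 4458466/4075745 = 5745*(-1/1320) - 4458466*1/4075745 = -383/88 - 4458466/4075745 = -1953355343/358665560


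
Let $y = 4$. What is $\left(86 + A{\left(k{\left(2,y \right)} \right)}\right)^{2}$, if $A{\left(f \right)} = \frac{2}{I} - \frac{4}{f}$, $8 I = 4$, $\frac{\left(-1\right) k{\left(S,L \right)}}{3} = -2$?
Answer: $\frac{71824}{9} \approx 7980.4$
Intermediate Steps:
$k{\left(S,L \right)} = 6$ ($k{\left(S,L \right)} = \left(-3\right) \left(-2\right) = 6$)
$I = \frac{1}{2}$ ($I = \frac{1}{8} \cdot 4 = \frac{1}{2} \approx 0.5$)
$A{\left(f \right)} = 4 - \frac{4}{f}$ ($A{\left(f \right)} = 2 \frac{1}{\frac{1}{2}} - \frac{4}{f} = 2 \cdot 2 - \frac{4}{f} = 4 - \frac{4}{f}$)
$\left(86 + A{\left(k{\left(2,y \right)} \right)}\right)^{2} = \left(86 + \left(4 - \frac{4}{6}\right)\right)^{2} = \left(86 + \left(4 - \frac{2}{3}\right)\right)^{2} = \left(86 + \frac{10}{3}\right)^{2} = \left(\frac{268}{3}\right)^{2} = \frac{71824}{9}$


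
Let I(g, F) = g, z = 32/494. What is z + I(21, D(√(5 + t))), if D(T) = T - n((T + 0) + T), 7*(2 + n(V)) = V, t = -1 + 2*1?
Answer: 5203/247 ≈ 21.065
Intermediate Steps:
t = 1 (t = -1 + 2 = 1)
n(V) = -2 + V/7
z = 16/247 (z = 32*(1/494) = 16/247 ≈ 0.064777)
D(T) = 2 + 5*T/7 (D(T) = T - (-2 + ((T + 0) + T)/7) = T - (-2 + (T + T)/7) = T - (-2 + (2*T)/7) = T - (-2 + 2*T/7) = T + (2 - 2*T/7) = 2 + 5*T/7)
z + I(21, D(√(5 + t))) = 16/247 + 21 = 5203/247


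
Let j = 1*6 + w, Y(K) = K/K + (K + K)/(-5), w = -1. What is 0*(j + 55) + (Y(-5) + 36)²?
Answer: 1521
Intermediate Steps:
Y(K) = 1 - 2*K/5 (Y(K) = 1 + (2*K)*(-⅕) = 1 - 2*K/5)
j = 5 (j = 1*6 - 1 = 6 - 1 = 5)
0*(j + 55) + (Y(-5) + 36)² = 0*(5 + 55) + ((1 - ⅖*(-5)) + 36)² = 0*60 + ((1 + 2) + 36)² = 0 + (3 + 36)² = 0 + 39² = 0 + 1521 = 1521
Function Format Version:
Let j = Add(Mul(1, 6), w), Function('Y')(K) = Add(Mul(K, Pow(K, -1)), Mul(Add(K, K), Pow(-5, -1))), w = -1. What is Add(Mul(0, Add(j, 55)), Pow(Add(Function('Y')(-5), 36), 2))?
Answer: 1521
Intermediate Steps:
Function('Y')(K) = Add(1, Mul(Rational(-2, 5), K)) (Function('Y')(K) = Add(1, Mul(Mul(2, K), Rational(-1, 5))) = Add(1, Mul(Rational(-2, 5), K)))
j = 5 (j = Add(Mul(1, 6), -1) = Add(6, -1) = 5)
Add(Mul(0, Add(j, 55)), Pow(Add(Function('Y')(-5), 36), 2)) = Add(Mul(0, Add(5, 55)), Pow(Add(Add(1, Mul(Rational(-2, 5), -5)), 36), 2)) = Add(Mul(0, 60), Pow(Add(Add(1, 2), 36), 2)) = Add(0, Pow(Add(3, 36), 2)) = Add(0, Pow(39, 2)) = Add(0, 1521) = 1521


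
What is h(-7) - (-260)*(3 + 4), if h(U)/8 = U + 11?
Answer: 1852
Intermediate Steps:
h(U) = 88 + 8*U (h(U) = 8*(U + 11) = 8*(11 + U) = 88 + 8*U)
h(-7) - (-260)*(3 + 4) = (88 + 8*(-7)) - (-260)*(3 + 4) = (88 - 56) - (-260)*7 = 32 - 65*(-28) = 32 + 1820 = 1852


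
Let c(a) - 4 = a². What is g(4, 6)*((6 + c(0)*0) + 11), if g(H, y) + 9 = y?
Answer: -51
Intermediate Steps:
c(a) = 4 + a²
g(H, y) = -9 + y
g(4, 6)*((6 + c(0)*0) + 11) = (-9 + 6)*((6 + (4 + 0²)*0) + 11) = -3*((6 + (4 + 0)*0) + 11) = -3*((6 + 4*0) + 11) = -3*((6 + 0) + 11) = -3*(6 + 11) = -3*17 = -51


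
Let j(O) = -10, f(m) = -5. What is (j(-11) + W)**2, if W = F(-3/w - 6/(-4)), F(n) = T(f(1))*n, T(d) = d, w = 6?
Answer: 225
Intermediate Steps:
F(n) = -5*n
W = -5 (W = -5*(-3/6 - 6/(-4)) = -5*(-3*1/6 - 6*(-1/4)) = -5*(-1/2 + 3/2) = -5*1 = -5)
(j(-11) + W)**2 = (-10 - 5)**2 = (-15)**2 = 225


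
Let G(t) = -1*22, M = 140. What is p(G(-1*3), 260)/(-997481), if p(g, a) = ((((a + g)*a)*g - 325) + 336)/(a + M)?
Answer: 1361349/398992400 ≈ 0.0034120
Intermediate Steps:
G(t) = -22
p(g, a) = (11 + a*g*(a + g))/(140 + a) (p(g, a) = ((((a + g)*a)*g - 325) + 336)/(a + 140) = (((a*(a + g))*g - 325) + 336)/(140 + a) = ((a*g*(a + g) - 325) + 336)/(140 + a) = ((-325 + a*g*(a + g)) + 336)/(140 + a) = (11 + a*g*(a + g))/(140 + a))
p(G(-1*3), 260)/(-997481) = ((11 + 260*(-22)² - 22*260²)/(140 + 260))/(-997481) = ((11 + 260*484 - 22*67600)/400)*(-1/997481) = ((11 + 125840 - 1487200)/400)*(-1/997481) = ((1/400)*(-1361349))*(-1/997481) = -1361349/400*(-1/997481) = 1361349/398992400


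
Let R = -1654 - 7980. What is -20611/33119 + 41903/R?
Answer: -1586351831/319068446 ≈ -4.9718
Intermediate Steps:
R = -9634
-20611/33119 + 41903/R = -20611/33119 + 41903/(-9634) = -20611*1/33119 + 41903*(-1/9634) = -20611/33119 - 41903/9634 = -1586351831/319068446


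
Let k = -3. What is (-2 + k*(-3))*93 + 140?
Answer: 791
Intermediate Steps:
(-2 + k*(-3))*93 + 140 = (-2 - 3*(-3))*93 + 140 = (-2 + 9)*93 + 140 = 7*93 + 140 = 651 + 140 = 791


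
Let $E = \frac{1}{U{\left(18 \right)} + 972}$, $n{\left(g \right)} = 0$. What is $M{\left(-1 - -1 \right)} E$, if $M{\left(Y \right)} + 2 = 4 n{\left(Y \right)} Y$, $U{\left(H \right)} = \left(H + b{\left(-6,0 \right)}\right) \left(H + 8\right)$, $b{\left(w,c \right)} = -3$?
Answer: $- \frac{1}{681} \approx -0.0014684$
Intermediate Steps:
$U{\left(H \right)} = \left(-3 + H\right) \left(8 + H\right)$ ($U{\left(H \right)} = \left(H - 3\right) \left(H + 8\right) = \left(-3 + H\right) \left(8 + H\right)$)
$E = \frac{1}{1362}$ ($E = \frac{1}{\left(-24 + 18^{2} + 5 \cdot 18\right) + 972} = \frac{1}{\left(-24 + 324 + 90\right) + 972} = \frac{1}{390 + 972} = \frac{1}{1362} \approx 0.00073421$)
$M{\left(Y \right)} = -2$ ($M{\left(Y \right)} = -2 + 4 \cdot 0 Y = -2 + 0 Y = -2 + 0 = -2$)
$M{\left(-1 - -1 \right)} E = \left(-2\right) \frac{1}{1362} = - \frac{1}{681}$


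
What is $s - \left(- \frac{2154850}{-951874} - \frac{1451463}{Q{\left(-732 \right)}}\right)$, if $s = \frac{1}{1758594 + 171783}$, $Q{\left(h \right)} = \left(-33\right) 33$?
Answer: $- \frac{13492716366489181}{10106116220739} \approx -1335.1$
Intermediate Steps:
$Q{\left(h \right)} = -1089$
$s = \frac{1}{1930377} \approx 5.1803 \cdot 10^{-7}$
$s - \left(- \frac{2154850}{-951874} - \frac{1451463}{Q{\left(-732 \right)}}\right) = \frac{1}{1930377} - \left(- \frac{2154850}{-951874} - \frac{1451463}{-1089}\right) = \frac{1}{1930377} - \left(\left(-2154850\right) \left(- \frac{1}{951874}\right) - - \frac{483821}{363}\right) = \frac{1}{1930377} - \left(\frac{1077425}{475937} + \frac{483821}{363}\right) = \frac{1}{1930377} - \frac{20969038232}{15705921} = - \frac{13492716366489181}{10106116220739}$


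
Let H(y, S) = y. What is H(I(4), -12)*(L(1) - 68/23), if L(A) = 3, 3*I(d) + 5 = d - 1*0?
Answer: -1/69 ≈ -0.014493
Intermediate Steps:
I(d) = -5/3 + d/3 (I(d) = -5/3 + (d - 1*0)/3 = -5/3 + (d + 0)/3 = -5/3 + d/3)
H(I(4), -12)*(L(1) - 68/23) = (-5/3 + (1/3)*4)*(3 - 68/23) = (-5/3 + 4/3)*(3 - 68*1/23) = -(3 - 68/23)/3 = -1/3*1/23 = -1/69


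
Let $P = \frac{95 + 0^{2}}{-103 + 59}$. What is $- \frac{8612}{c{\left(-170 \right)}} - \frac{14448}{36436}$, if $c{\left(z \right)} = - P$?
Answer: $- \frac{3451998292}{865355} \approx -3989.1$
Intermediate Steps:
$P = - \frac{95}{44}$ ($P = \frac{95 + 0}{-44} = 95 \left(- \frac{1}{44}\right) = - \frac{95}{44} \approx -2.1591$)
$c{\left(z \right)} = \frac{95}{44}$ ($c{\left(z \right)} = \left(-1\right) \left(- \frac{95}{44}\right) = \frac{95}{44}$)
$- \frac{8612}{c{\left(-170 \right)}} - \frac{14448}{36436} = - \frac{8612}{\frac{95}{44}} - \frac{14448}{36436} = \left(-8612\right) \frac{44}{95} - \frac{3612}{9109} = - \frac{378928}{95} - \frac{3612}{9109} = - \frac{3451998292}{865355}$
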